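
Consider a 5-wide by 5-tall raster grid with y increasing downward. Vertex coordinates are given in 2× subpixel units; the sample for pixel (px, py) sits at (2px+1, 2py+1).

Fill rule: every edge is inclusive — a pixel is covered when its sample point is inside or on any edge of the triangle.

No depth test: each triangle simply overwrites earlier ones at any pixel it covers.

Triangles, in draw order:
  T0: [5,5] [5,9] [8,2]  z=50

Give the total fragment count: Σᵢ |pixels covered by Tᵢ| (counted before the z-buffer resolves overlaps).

T0:
  2·area = 12  (B↔C swapped to make it positive)
  edge (5, 5)→(8, 2): d=(3,-3) inclusive
  edge (8, 2)→(5, 9): d=(-3,7) inclusive
  edge (5, 9)→(5, 5): d=(0,-4) inclusive
    (2,0)@(5, 1): e=[-12,24,0] → ·  [on edge]
    (4,0)@(9, 1): e=[0,-4,16] → ·  [on edge]
    (2,1)@(5, 3): e=[-6,18,0] → ·  [on edge]
    (3,1)@(7, 3): e=[0,4,8] → █  [on edge]
    (4,1)@(9, 3): e=[6,-10,16] → ·
    (2,2)@(5, 5): e=[0,12,0] → █  [on edge]
    (3,2)@(7, 5): e=[6,-2,8] → ·
    (1,3)@(3, 7): e=[0,20,-8] → ·  [on edge]
    (2,3)@(5, 7): e=[6,6,0] → █  [on edge]
    (3,3)@(7, 7): e=[12,-8,8] → ·
    (0,4)@(1, 9): e=[0,28,-16] → ·  [on edge]
    (2,4)@(5, 9): e=[12,0,0] → █  [on edge]
  covered (4 px):
    · · · · ·
    · · · █ ·
    · · █ · ·
    · · █ · ·
    · · █ · ·

Result: 4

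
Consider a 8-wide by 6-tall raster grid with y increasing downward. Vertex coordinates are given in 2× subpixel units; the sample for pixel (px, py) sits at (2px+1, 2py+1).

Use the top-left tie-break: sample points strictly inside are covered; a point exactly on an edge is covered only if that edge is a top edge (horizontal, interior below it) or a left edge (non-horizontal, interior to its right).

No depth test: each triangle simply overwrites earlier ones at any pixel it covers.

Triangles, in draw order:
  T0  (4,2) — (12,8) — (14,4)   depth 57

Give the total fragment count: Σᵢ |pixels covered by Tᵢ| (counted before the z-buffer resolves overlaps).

T0:
  2·area = 44  (B↔C swapped to make it positive)
  edge (4, 2)→(14, 4): d=(10,2) right/bottom  bias=-1
  edge (14, 4)→(12, 8): d=(-2,4) right/bottom  bias=-1
  edge (12, 8)→(4, 2): d=(-8,-6) top-left  bias=+0
    (3,1)@(7, 3): e=[4,30,10] → █
    (4,1)@(9, 3): e=[0,22,22] → ·  [on edge]
    (3,2)@(7, 5): e=[24,26,-6] → ·
    (4,2)@(9, 5): e=[20,18,6] → █
    (5,2)@(11, 5): e=[16,10,18] → █
    (6,2)@(13, 5): e=[12,2,30] → █
    (7,2)@(15, 5): e=[8,-6,42] → ·
    (4,3)@(9, 7): e=[40,14,-10] → ·
    (5,3)@(11, 7): e=[36,6,2] → █
    (6,3)@(13, 7): e=[32,-2,14] → ·
    (5,4)@(11, 9): e=[56,2,-14] → ·
  covered (5 px):
    · · · · · · · ·
    · · · █ · · · ·
    · · · · █ █ █ ·
    · · · · · █ · ·
    · · · · · · · ·
    · · · · · · · ·

Result: 5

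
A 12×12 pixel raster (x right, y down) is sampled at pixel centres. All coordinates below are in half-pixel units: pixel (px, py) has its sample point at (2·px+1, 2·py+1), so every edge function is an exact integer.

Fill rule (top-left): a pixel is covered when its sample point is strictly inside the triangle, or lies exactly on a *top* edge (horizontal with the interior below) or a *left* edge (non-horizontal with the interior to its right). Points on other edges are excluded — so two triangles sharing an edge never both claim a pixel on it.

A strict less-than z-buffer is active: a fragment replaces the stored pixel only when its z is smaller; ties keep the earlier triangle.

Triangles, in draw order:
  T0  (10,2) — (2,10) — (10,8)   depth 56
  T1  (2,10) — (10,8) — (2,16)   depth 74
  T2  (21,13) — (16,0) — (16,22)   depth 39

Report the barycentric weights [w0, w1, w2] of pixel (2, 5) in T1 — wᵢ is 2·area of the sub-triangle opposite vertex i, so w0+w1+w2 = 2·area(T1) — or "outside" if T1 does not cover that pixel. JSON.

T0:
  2·area = 48  (B↔C swapped to make it positive)
  edge (10, 2)→(10, 8): d=(0,6) right/bottom  bias=-1
  edge (10, 8)→(2, 10): d=(-8,2) right/bottom  bias=-1
  edge (2, 10)→(10, 2): d=(8,-8) top-left  bias=+0
    (5,0)@(11, 1): e=[-6,54,0] → ·  [on edge]
    (4,1)@(9, 3): e=[6,42,0] → #  [on edge]
    (5,1)@(11, 3): e=[-6,38,16] → ·
    (3,2)@(7, 5): e=[18,30,0] → #  [on edge]
    (5,2)@(11, 5): e=[-6,22,32] → ·
    (2,3)@(5, 7): e=[30,18,0] → #  [on edge]
    (5,3)@(11, 7): e=[-6,6,48] → ·
    (1,4)@(3, 9): e=[42,6,0] → #  [on edge]
    (3,4)@(7, 9): e=[18,-2,32] → ·
    (4,4)@(9, 9): e=[6,-6,48] → ·
    (0,5)@(1, 11): e=[54,-6,0] → ·  [on edge]
    (1,5)@(3, 11): e=[42,-10,16] → ·
  covered (8 px):
    · · · · · · · · · · · ·
    · · · · # · · · · · · ·
    · · · # # · · · · · · ·
    · · # # # · · · · · · ·
    · # # · · · · · · · · ·
    · · · · · · · · · · · ·
    · · · · · · · · · · · ·
    · · · · · · · · · · · ·
    · · · · · · · · · · · ·
    · · · · · · · · · · · ·
    · · · · · · · · · · · ·
    · · · · · · · · · · · ·
T1:
  2·area = 48
  edge (2, 10)→(10, 8): d=(8,-2) top-left  bias=+0
  edge (10, 8)→(2, 16): d=(-8,8) right/bottom  bias=-1
  edge (2, 16)→(2, 10): d=(0,-6) top-left  bias=+0
    (8,0)@(17, 1): e=[-42,0,90] → ·  [on edge]
    (7,1)@(15, 3): e=[-30,0,78] → ·  [on edge]
    (6,2)@(13, 5): e=[-18,0,66] → ·  [on edge]
    (5,3)@(11, 7): e=[-6,0,54] → ·  [on edge]
    (3,4)@(7, 9): e=[2,16,30] → #
    (4,4)@(9, 9): e=[6,0,42] → ·  [on edge]
    (1,5)@(3, 11): e=[10,32,6] → #
    (2,5)@(5, 11): e=[14,16,18] → #
    (3,5)@(7, 11): e=[18,0,30] → ·  [on edge]
    (1,6)@(3, 13): e=[26,16,6] → #
    (2,6)@(5, 13): e=[30,0,18] → ·  [on edge]
    (1,7)@(3, 15): e=[42,0,6] → ·  [on edge]
    (0,8)@(1, 17): e=[54,0,-6] → ·  [on edge]
  covered (4 px):
    · · · · · · · · · · · ·
    · · · · · · · · · · · ·
    · · · · · · · · · · · ·
    · · · · · · · · · · · ·
    · · · # · · · · · · · ·
    · # # · · · · · · · · ·
    · # · · · · · · · · · ·
    · · · · · · · · · · · ·
    · · · · · · · · · · · ·
    · · · · · · · · · · · ·
    · · · · · · · · · · · ·
    · · · · · · · · · · · ·
T2:
  2·area = 110  (B↔C swapped to make it positive)
  edge (21, 13)→(16, 22): d=(-5,9) right/bottom  bias=-1
  edge (16, 22)→(16, 0): d=(0,-22) top-left  bias=+0
  edge (16, 0)→(21, 13): d=(5,13) right/bottom  bias=-1
    (8,1)@(17, 3): e=[86,22,2] → #
    (9,1)@(19, 3): e=[68,66,-24] → ·
    (8,2)@(17, 5): e=[76,22,12] → #
    (9,2)@(19, 5): e=[58,66,-14] → ·
    (8,3)@(17, 7): e=[66,22,22] → #
    (9,3)@(19, 7): e=[48,66,-4] → ·
    (8,4)@(17, 9): e=[56,22,32] → #
    (9,4)@(19, 9): e=[38,66,6] → #
    (10,4)@(21, 9): e=[20,110,-20] → ·
    (8,5)@(17, 11): e=[46,22,42] → #
    (10,5)@(21, 11): e=[10,110,-10] → ·
    (8,6)@(17, 13): e=[36,22,52] → #
    (10,6)@(21, 13): e=[0,110,0] → ·  [on edge]
  covered (13 px):
    · · · · · · · · · · · ·
    · · · · · · · · # · · ·
    · · · · · · · · # · · ·
    · · · · · · · · # · · ·
    · · · · · · · · # # · ·
    · · · · · · · · # # · ·
    · · · · · · · · # # · ·
    · · · · · · · · # # · ·
    · · · · · · · · # · · ·
    · · · · · · · · # · · ·
    · · · · · · · · · · · ·
    · · · · · · · · · · · ·

Final: [16,18,14]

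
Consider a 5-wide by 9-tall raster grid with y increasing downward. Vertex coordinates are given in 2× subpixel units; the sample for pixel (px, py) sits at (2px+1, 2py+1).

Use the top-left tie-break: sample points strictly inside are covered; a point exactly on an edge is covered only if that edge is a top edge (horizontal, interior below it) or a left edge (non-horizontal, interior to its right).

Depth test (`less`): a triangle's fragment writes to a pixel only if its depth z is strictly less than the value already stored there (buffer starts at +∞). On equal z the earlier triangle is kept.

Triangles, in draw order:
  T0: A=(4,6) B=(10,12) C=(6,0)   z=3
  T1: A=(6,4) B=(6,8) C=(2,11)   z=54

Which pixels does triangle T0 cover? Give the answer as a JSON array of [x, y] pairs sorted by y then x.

T0:
  2·area = 48  (B↔C swapped to make it positive)
  edge (4, 6)→(6, 0): d=(2,-6) top-left  bias=+0
  edge (6, 0)→(10, 12): d=(4,12) right/bottom  bias=-1
  edge (10, 12)→(4, 6): d=(-6,-6) top-left  bias=+0
    (0,1)@(1, 3): e=[-24,72,0] → .  [on edge]
    (2,1)@(5, 3): e=[0,24,24] → X  [on edge]
    (3,1)@(7, 3): e=[12,0,36] → .  [on edge]
    (1,2)@(3, 5): e=[-8,56,0] → .  [on edge]
    (2,2)@(5, 5): e=[4,32,12] → X
    (3,2)@(7, 5): e=[16,8,24] → X
    (4,2)@(9, 5): e=[28,-16,36] → .
    (2,3)@(5, 7): e=[8,40,0] → X  [on edge]
    (4,3)@(9, 7): e=[32,-8,24] → .
    (1,4)@(3, 9): e=[0,72,-24] → .  [on edge]
    (2,4)@(5, 9): e=[12,48,-12] → .
    (3,4)@(7, 9): e=[24,24,0] → X  [on edge]
    (4,4)@(9, 9): e=[36,0,12] → .  [on edge]
    (4,5)@(9, 11): e=[40,8,0] → X  [on edge]
    (0,7)@(1, 15): e=[0,120,-72] → .  [on edge]
  covered (7 px):
    . . . . .
    . . X . .
    . . X X .
    . . X X .
    . . . X .
    . . . . X
    . . . . .
    . . . . .
    . . . . .
T1:
  2·area = 16
  edge (6, 4)→(6, 8): d=(0,4) right/bottom  bias=-1
  edge (6, 8)→(2, 11): d=(-4,3) right/bottom  bias=-1
  edge (2, 11)→(6, 4): d=(4,-7) top-left  bias=+0
    (2,3)@(5, 7): e=[4,7,5] → X
    (3,3)@(7, 7): e=[-4,1,19] → .
    (2,4)@(5, 9): e=[4,-1,13] → .
  covered (1 px):
    . . . . .
    . . . . .
    . . . . .
    . . X . .
    . . . . .
    . . . . .
    . . . . .
    . . . . .
    . . . . .

Answer: [[2,1],[2,2],[3,2],[2,3],[3,3],[3,4],[4,5]]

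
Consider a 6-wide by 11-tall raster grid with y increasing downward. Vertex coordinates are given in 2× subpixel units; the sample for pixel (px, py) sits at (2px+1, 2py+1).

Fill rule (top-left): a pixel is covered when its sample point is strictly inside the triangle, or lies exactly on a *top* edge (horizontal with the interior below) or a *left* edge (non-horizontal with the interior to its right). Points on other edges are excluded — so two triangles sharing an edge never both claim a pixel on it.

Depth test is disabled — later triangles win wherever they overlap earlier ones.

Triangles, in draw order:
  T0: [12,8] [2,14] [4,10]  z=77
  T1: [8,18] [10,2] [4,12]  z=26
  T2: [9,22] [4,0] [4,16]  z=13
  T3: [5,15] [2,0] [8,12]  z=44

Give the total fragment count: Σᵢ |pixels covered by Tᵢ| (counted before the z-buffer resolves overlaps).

T0:
  2·area = 28
  edge (12, 8)→(2, 14): d=(-10,6) right/bottom  bias=-1
  edge (2, 14)→(4, 10): d=(2,-4) top-left  bias=+0
  edge (4, 10)→(12, 8): d=(8,-2) top-left  bias=+0
    (4,4)@(9, 9): e=[8,18,2] → █
    (5,4)@(11, 9): e=[-4,26,6] → ·
    (2,5)@(5, 11): e=[12,6,10] → █
    (3,5)@(7, 11): e=[0,14,14] → ·  [on edge]
    (4,5)@(9, 11): e=[-12,22,18] → ·
    (1,6)@(3, 13): e=[4,2,22] → █
    (2,6)@(5, 13): e=[-8,10,26] → ·
    (1,7)@(3, 15): e=[-16,6,38] → ·
  covered (3 px):
    · · · · · ·
    · · · · · ·
    · · · · · ·
    · · · · · ·
    · · · · █ ·
    · · █ · · ·
    · █ · · · ·
    · · · · · ·
    · · · · · ·
    · · · · · ·
    · · · · · ·
T1:
  2·area = 76  (B↔C swapped to make it positive)
  edge (8, 18)→(4, 12): d=(-4,-6) top-left  bias=+0
  edge (4, 12)→(10, 2): d=(6,-10) top-left  bias=+0
  edge (10, 2)→(8, 18): d=(-2,16) right/bottom  bias=-1
    (4,2)@(9, 5): e=[58,8,10] → █
    (5,2)@(11, 5): e=[70,28,-22] → ·
    (3,3)@(7, 7): e=[38,0,38] → █  [on edge]
    (5,3)@(11, 7): e=[62,40,-26] → ·
    (3,4)@(7, 9): e=[30,12,34] → █
    (5,4)@(11, 9): e=[54,52,-30] → ·
    (2,5)@(5, 11): e=[10,4,62] → █
    (4,5)@(9, 11): e=[34,44,-2] → ·
    (2,6)@(5, 13): e=[2,16,58] → █
    (4,6)@(9, 13): e=[26,56,-6] → ·
    (2,7)@(5, 15): e=[-6,28,54] → ·
    (3,7)@(7, 15): e=[6,48,22] → █
    (0,8)@(1, 17): e=[-38,0,114] → ·  [on edge]
  covered (10 px):
    · · · · · ·
    · · · · · ·
    · · · · █ ·
    · · · █ █ ·
    · · · █ █ ·
    · · █ █ · ·
    · · █ █ · ·
    · · · █ · ·
    · · · · · ·
    · · · · · ·
    · · · · · ·
T2:
  2·area = 80  (B↔C swapped to make it positive)
  edge (9, 22)→(4, 16): d=(-5,-6) top-left  bias=+0
  edge (4, 16)→(4, 0): d=(0,-16) top-left  bias=+0
  edge (4, 0)→(9, 22): d=(5,22) right/bottom  bias=-1
    (2,2)@(5, 5): e=[61,16,3] → █
    (3,2)@(7, 5): e=[73,48,-41] → ·
    (2,3)@(5, 7): e=[51,16,13] → █
    (3,3)@(7, 7): e=[63,48,-31] → ·
    (2,4)@(5, 9): e=[41,16,23] → █
    (3,4)@(7, 9): e=[53,48,-21] → ·
    (2,5)@(5, 11): e=[31,16,33] → █
    (3,5)@(7, 11): e=[43,48,-11] → ·
    (2,6)@(5, 13): e=[21,16,43] → █
    (3,6)@(7, 13): e=[33,48,-1] → ·
    (2,7)@(5, 15): e=[11,16,53] → █
    (3,7)@(7, 15): e=[23,48,9] → █
  covered (10 px):
    · · · · · ·
    · · · · · ·
    · · █ · · ·
    · · █ · · ·
    · · █ · · ·
    · · █ · · ·
    · · █ · · ·
    · · █ █ · ·
    · · █ █ · ·
    · · · █ · ·
    · · · · · ·
T3:
  2·area = 54
  edge (5, 15)→(2, 0): d=(-3,-15) top-left  bias=+0
  edge (2, 0)→(8, 12): d=(6,12) right/bottom  bias=-1
  edge (8, 12)→(5, 15): d=(-3,3) right/bottom  bias=-1
    (1,1)@(3, 3): e=[6,6,42] → █
    (2,1)@(5, 3): e=[36,-18,36] → ·
    (1,2)@(3, 5): e=[0,18,36] → █  [on edge]
    (2,2)@(5, 5): e=[30,-6,30] → ·
    (1,3)@(3, 7): e=[-6,30,30] → ·
    (2,3)@(5, 7): e=[24,6,24] → █
    (3,3)@(7, 7): e=[54,-18,18] → ·
    (2,4)@(5, 9): e=[18,18,18] → █
    (3,4)@(7, 9): e=[48,-6,12] → ·
    (5,4)@(11, 9): e=[108,-54,0] → ·  [on edge]
    (2,5)@(5, 11): e=[12,30,12] → █
    (3,5)@(7, 11): e=[42,6,6] → █
    (4,5)@(9, 11): e=[72,-18,0] → ·  [on edge]
    (3,6)@(7, 13): e=[36,18,0] → ·  [on edge]
    (2,7)@(5, 15): e=[0,54,0] → ·  [on edge]
    (1,8)@(3, 17): e=[-36,90,0] → ·  [on edge]
    (0,9)@(1, 19): e=[-72,126,0] → ·  [on edge]
  covered (7 px):
    · · · · · ·
    · █ · · · ·
    · █ · · · ·
    · · █ · · ·
    · · █ · · ·
    · · █ █ · ·
    · · █ · · ·
    · · · · · ·
    · · · · · ·
    · · · · · ·
    · · · · · ·

Final: 30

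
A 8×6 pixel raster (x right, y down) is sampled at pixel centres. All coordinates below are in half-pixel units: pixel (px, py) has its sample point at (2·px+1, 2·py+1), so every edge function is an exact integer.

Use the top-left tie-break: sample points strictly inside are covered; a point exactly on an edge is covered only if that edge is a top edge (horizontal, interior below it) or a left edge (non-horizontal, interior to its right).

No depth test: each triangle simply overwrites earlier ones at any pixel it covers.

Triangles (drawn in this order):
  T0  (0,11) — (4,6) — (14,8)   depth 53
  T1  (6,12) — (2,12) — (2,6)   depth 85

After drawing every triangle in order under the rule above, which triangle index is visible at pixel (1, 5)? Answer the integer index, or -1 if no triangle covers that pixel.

T0:
  2·area = 58
  edge (0, 11)→(4, 6): d=(4,-5) top-left  bias=+0
  edge (4, 6)→(14, 8): d=(10,2) right/bottom  bias=-1
  edge (14, 8)→(0, 11): d=(-14,3) right/bottom  bias=-1
    (2,3)@(5, 7): e=[9,8,41] → █
    (3,3)@(7, 7): e=[19,4,35] → █
    (4,3)@(9, 7): e=[29,0,29] → ·  [on edge]
    (1,4)@(3, 9): e=[7,32,19] → █
    (4,4)@(9, 9): e=[37,20,1] → █
    (5,4)@(11, 9): e=[47,16,-5] → ·
    (1,5)@(3, 11): e=[15,52,-9] → ·
    (2,5)@(5, 11): e=[25,48,-15] → ·
    (3,5)@(7, 11): e=[35,44,-21] → ·
    (4,5)@(9, 11): e=[45,40,-27] → ·
  covered (6 px):
    · · · · · · · ·
    · · · · · · · ·
    · · · · · · · ·
    · · █ █ · · · ·
    · █ █ █ █ · · ·
    · · · · · · · ·
T1:
  2·area = 24
  edge (6, 12)→(2, 12): d=(-4,0) right/bottom  bias=-1
  edge (2, 12)→(2, 6): d=(0,-6) top-left  bias=+0
  edge (2, 6)→(6, 12): d=(4,6) right/bottom  bias=-1
    (1,4)@(3, 9): e=[12,6,6] → █
    (2,4)@(5, 9): e=[12,18,-6] → ·
    (1,5)@(3, 11): e=[4,6,14] → █
    (2,5)@(5, 11): e=[4,18,2] → █
    (3,5)@(7, 11): e=[4,30,-10] → ·
  covered (3 px):
    · · · · · · · ·
    · · · · · · · ·
    · · · · · · · ·
    · · · · · · · ·
    · █ · · · · · ·
    · █ █ · · · · ·

Z-buffer (winner per pixel, '.' = empty):
  . . . . . . . .
  . . . . . . . .
  . . . . . . . .
  . . 0 0 . . . .
  . 1 0 0 0 . . .
  . 1 1 . . . . .

Result: 1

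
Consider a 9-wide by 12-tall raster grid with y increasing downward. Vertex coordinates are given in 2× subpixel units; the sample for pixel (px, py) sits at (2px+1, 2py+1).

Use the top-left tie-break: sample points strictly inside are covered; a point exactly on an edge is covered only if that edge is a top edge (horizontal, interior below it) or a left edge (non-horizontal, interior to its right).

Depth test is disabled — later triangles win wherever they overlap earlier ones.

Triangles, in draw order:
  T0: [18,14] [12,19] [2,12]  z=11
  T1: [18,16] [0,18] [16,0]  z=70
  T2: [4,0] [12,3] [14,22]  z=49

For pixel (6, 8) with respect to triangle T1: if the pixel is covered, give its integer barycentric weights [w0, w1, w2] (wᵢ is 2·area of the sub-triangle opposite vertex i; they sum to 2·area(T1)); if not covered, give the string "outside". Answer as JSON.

T0:
  2·area = 92
  edge (18, 14)→(12, 19): d=(-6,5) right/bottom  bias=-1
  edge (12, 19)→(2, 12): d=(-10,-7) top-left  bias=+0
  edge (2, 12)→(18, 14): d=(16,2) right/bottom  bias=-1
    (2,6)@(5, 13): e=[71,11,10] → #
    (3,6)@(7, 13): e=[61,25,6] → #
    (4,6)@(9, 13): e=[51,39,2] → #
    (5,6)@(11, 13): e=[41,53,-2] → ·
    (2,7)@(5, 15): e=[59,-9,42] → ·
    (3,7)@(7, 15): e=[49,5,38] → #
    (5,7)@(11, 15): e=[29,33,30] → #
    (6,7)@(13, 15): e=[19,47,26] → #
    (7,7)@(15, 15): e=[9,61,22] → #
    (8,7)@(17, 15): e=[-1,75,18] → ·
    (3,8)@(7, 17): e=[37,-15,70] → ·
    (4,8)@(9, 17): e=[27,-1,66] → ·
  covered (10 px):
    · · · · · · · · ·
    · · · · · · · · ·
    · · · · · · · · ·
    · · · · · · · · ·
    · · · · · · · · ·
    · · · · · · · · ·
    · · # # # · · · ·
    · · · # # # # # ·
    · · · · · # # · ·
    · · · · · · · · ·
    · · · · · · · · ·
    · · · · · · · · ·
T1:
  2·area = 292
  edge (18, 16)→(0, 18): d=(-18,2) right/bottom  bias=-1
  edge (0, 18)→(16, 0): d=(16,-18) top-left  bias=+0
  edge (16, 0)→(18, 16): d=(2,16) right/bottom  bias=-1
    (7,1)@(15, 3): e=[240,30,22] → #
    (8,1)@(17, 3): e=[236,66,-10] → ·
    (6,2)@(13, 5): e=[208,26,58] → #
    (8,2)@(17, 5): e=[200,98,-6] → ·
    (5,3)@(11, 7): e=[176,22,94] → #
    (8,3)@(17, 7): e=[164,130,-2] → ·
    (4,4)@(9, 9): e=[144,18,130] → #
    (8,4)@(17, 9): e=[128,162,2] → #
    (3,5)@(7, 11): e=[112,14,166] → #
    (2,6)@(5, 13): e=[80,10,202] → #
    (1,7)@(3, 15): e=[48,6,238] → #
    (0,8)@(1, 17): e=[16,2,274] → #
    (4,8)@(9, 17): e=[0,146,146] → ·  [on edge]
  covered (36 px):
    · · · · · · · · ·
    · · · · · · · # ·
    · · · · · · # # ·
    · · · · · # # # ·
    · · · · # # # # #
    · · · # # # # # #
    · · # # # # # # #
    · # # # # # # # #
    # # # # · · · · ·
    · · · · · · · · ·
    · · · · · · · · ·
    · · · · · · · · ·
T2:
  2·area = 146
  edge (4, 0)→(12, 3): d=(8,3) right/bottom  bias=-1
  edge (12, 3)→(14, 22): d=(2,19) right/bottom  bias=-1
  edge (14, 22)→(4, 0): d=(-10,-22) top-left  bias=+0
    (2,0)@(5, 1): e=[5,129,12] → #
    (3,0)@(7, 1): e=[-1,91,56] → ·
    (2,1)@(5, 3): e=[21,133,-8] → ·
    (3,1)@(7, 3): e=[15,95,36] → #
    (4,1)@(9, 3): e=[9,57,80] → #
    (5,1)@(11, 3): e=[3,19,124] → #
    (6,1)@(13, 3): e=[-3,-19,168] → ·
    (3,2)@(7, 5): e=[31,99,16] → #
    (6,2)@(13, 5): e=[13,-15,148] → ·
    (3,3)@(7, 7): e=[47,103,-4] → ·
    (4,3)@(9, 7): e=[41,65,40] → #
    (6,3)@(13, 7): e=[29,-11,128] → ·
    (4,5)@(9, 11): e=[73,73,0] → #  [on edge]
  covered (19 px):
    · · # · · · · · ·
    · · · # # # · · ·
    · · · # # # · · ·
    · · · · # # · · ·
    · · · · # # · · ·
    · · · · # # · · ·
    · · · · · # # · ·
    · · · · · # # · ·
    · · · · · · # · ·
    · · · · · · # · ·
    · · · · · · · · ·
    · · · · · · · · ·

Result: "outside"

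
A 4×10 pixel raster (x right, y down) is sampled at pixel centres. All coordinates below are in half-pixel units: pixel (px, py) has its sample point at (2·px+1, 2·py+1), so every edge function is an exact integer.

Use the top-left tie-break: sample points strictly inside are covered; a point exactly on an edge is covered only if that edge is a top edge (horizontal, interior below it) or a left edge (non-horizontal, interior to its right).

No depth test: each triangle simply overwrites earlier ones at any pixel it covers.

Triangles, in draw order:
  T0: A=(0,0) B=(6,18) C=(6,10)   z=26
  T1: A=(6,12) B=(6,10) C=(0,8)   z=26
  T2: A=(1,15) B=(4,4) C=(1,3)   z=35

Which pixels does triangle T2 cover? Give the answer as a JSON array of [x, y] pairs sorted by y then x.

T0:
  2·area = 48  (B↔C swapped to make it positive)
  edge (0, 0)→(6, 10): d=(6,10) right/bottom  bias=-1
  edge (6, 10)→(6, 18): d=(0,8) right/bottom  bias=-1
  edge (6, 18)→(0, 0): d=(-6,-18) top-left  bias=+0
    (0,1)@(1, 3): e=[8,40,0] → █  [on edge]
    (1,1)@(3, 3): e=[-12,24,36] → ·
    (0,2)@(1, 5): e=[20,40,-12] → ·
    (1,2)@(3, 5): e=[0,24,24] → ·  [on edge]
    (1,3)@(3, 7): e=[12,24,12] → █
    (2,3)@(5, 7): e=[-8,8,48] → ·
    (1,4)@(3, 9): e=[24,24,0] → █  [on edge]
    (2,4)@(5, 9): e=[4,8,36] → █
    (3,4)@(7, 9): e=[-16,-8,72] → ·
    (1,5)@(3, 11): e=[36,24,-12] → ·
    (2,5)@(5, 11): e=[16,8,24] → █
    (3,5)@(7, 11): e=[-4,-8,60] → ·
    (2,7)@(5, 15): e=[40,8,0] → █  [on edge]
  covered (7 px):
    · · · ·
    █ · · ·
    · · · ·
    · █ · ·
    · █ █ ·
    · · █ ·
    · · █ ·
    · · █ ·
    · · · ·
    · · · ·
T1:
  2·area = 12  (B↔C swapped to make it positive)
  edge (6, 12)→(0, 8): d=(-6,-4) top-left  bias=+0
  edge (0, 8)→(6, 10): d=(6,2) right/bottom  bias=-1
  edge (6, 10)→(6, 12): d=(0,2) right/bottom  bias=-1
    (1,4)@(3, 9): e=[6,0,6] → ·  [on edge]
    (2,5)@(5, 11): e=[2,8,2] → █
    (3,5)@(7, 11): e=[10,4,-2] → ·
    (2,6)@(5, 13): e=[-10,20,2] → ·
  covered (1 px):
    · · · ·
    · · · ·
    · · · ·
    · · · ·
    · · · ·
    · · █ ·
    · · · ·
    · · · ·
    · · · ·
    · · · ·
T2:
  2·area = 36  (B↔C swapped to make it positive)
  edge (1, 15)→(1, 3): d=(0,-12) top-left  bias=+0
  edge (1, 3)→(4, 4): d=(3,1) right/bottom  bias=-1
  edge (4, 4)→(1, 15): d=(-3,11) right/bottom  bias=-1
    (0,0)@(1, 1): e=[0,-6,42] → ·  [on edge]
    (0,1)@(1, 3): e=[0,0,36] → ·  [on edge]
    (0,2)@(1, 5): e=[0,6,30] → █  [on edge]
    (1,2)@(3, 5): e=[24,4,8] → █
    (2,2)@(5, 5): e=[48,2,-14] → ·
    (3,2)@(7, 5): e=[72,0,-36] → ·  [on edge]
    (0,3)@(1, 7): e=[0,12,24] → █  [on edge]
    (2,3)@(5, 7): e=[48,8,-20] → ·
    (0,4)@(1, 9): e=[0,18,18] → █  [on edge]
    (1,4)@(3, 9): e=[24,16,-4] → ·
    (0,5)@(1, 11): e=[0,24,12] → █  [on edge]
    (1,5)@(3, 11): e=[24,22,-10] → ·
    (0,6)@(1, 13): e=[0,30,6] → █  [on edge]
    (0,7)@(1, 15): e=[0,36,0] → ·  [on edge]
    (0,8)@(1, 17): e=[0,42,-6] → ·  [on edge]
    (0,9)@(1, 19): e=[0,48,-12] → ·  [on edge]
  covered (7 px):
    · · · ·
    · · · ·
    █ █ · ·
    █ █ · ·
    █ · · ·
    █ · · ·
    █ · · ·
    · · · ·
    · · · ·
    · · · ·

Answer: [[0,2],[1,2],[0,3],[1,3],[0,4],[0,5],[0,6]]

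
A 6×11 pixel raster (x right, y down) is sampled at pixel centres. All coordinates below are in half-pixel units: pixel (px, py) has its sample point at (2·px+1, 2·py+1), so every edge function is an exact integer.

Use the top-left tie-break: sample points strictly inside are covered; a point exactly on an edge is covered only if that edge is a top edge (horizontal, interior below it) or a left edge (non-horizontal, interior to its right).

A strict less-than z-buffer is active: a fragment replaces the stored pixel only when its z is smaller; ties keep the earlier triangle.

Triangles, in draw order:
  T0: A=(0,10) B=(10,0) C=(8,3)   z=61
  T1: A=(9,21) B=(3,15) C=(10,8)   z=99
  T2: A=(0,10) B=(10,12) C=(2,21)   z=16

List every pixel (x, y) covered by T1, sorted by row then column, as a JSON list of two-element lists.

T0:
  2·area = 10
  edge (0, 10)→(10, 0): d=(10,-10) top-left  bias=+0
  edge (10, 0)→(8, 3): d=(-2,3) right/bottom  bias=-1
  edge (8, 3)→(0, 10): d=(-8,7) right/bottom  bias=-1
    (4,0)@(9, 1): e=[0,1,9] → █  [on edge]
    (5,0)@(11, 1): e=[20,-5,-5] → ·
    (3,1)@(7, 3): e=[0,3,7] → █  [on edge]
    (4,1)@(9, 3): e=[20,-3,-7] → ·
    (2,2)@(5, 5): e=[0,5,5] → █  [on edge]
    (3,2)@(7, 5): e=[20,-1,-9] → ·
    (1,3)@(3, 7): e=[0,7,3] → █  [on edge]
    (2,3)@(5, 7): e=[20,1,-11] → ·
    (0,4)@(1, 9): e=[0,9,1] → █  [on edge]
    (1,4)@(3, 9): e=[20,3,-13] → ·
    (0,5)@(1, 11): e=[20,5,-15] → ·
  covered (5 px):
    · · · · █ ·
    · · · █ · ·
    · · █ · · ·
    · █ · · · ·
    █ · · · · ·
    · · · · · ·
    · · · · · ·
    · · · · · ·
    · · · · · ·
    · · · · · ·
    · · · · · ·
T1:
  2·area = 84
  edge (9, 21)→(3, 15): d=(-6,-6) top-left  bias=+0
  edge (3, 15)→(10, 8): d=(7,-7) top-left  bias=+0
  edge (10, 8)→(9, 21): d=(-1,13) right/bottom  bias=-1
    (5,3)@(11, 7): e=[96,0,-12] → ·  [on edge]
    (4,4)@(9, 9): e=[72,0,12] → █  [on edge]
    (5,4)@(11, 9): e=[84,14,-14] → ·
    (3,5)@(7, 11): e=[48,0,36] → █  [on edge]
    (5,5)@(11, 11): e=[72,28,-16] → ·
    (0,6)@(1, 13): e=[0,-28,112] → ·  [on edge]
    (2,6)@(5, 13): e=[24,0,60] → █  [on edge]
    (5,6)@(11, 13): e=[60,42,-18] → ·
    (1,7)@(3, 15): e=[0,0,84] → █  [on edge]
    (5,7)@(11, 15): e=[48,56,-20] → ·
    (0,8)@(1, 17): e=[-24,0,108] → ·  [on edge]
    (1,8)@(3, 17): e=[-12,14,82] → ·
    (2,8)@(5, 17): e=[0,28,56] → █  [on edge]
    (3,9)@(7, 19): e=[0,56,28] → █  [on edge]
    (4,10)@(9, 21): e=[0,84,0] → ·  [on edge]
  covered (15 px):
    · · · · · ·
    · · · · · ·
    · · · · · ·
    · · · · · ·
    · · · · █ ·
    · · · █ █ ·
    · · █ █ █ ·
    · █ █ █ █ ·
    · · █ █ █ ·
    · · · █ █ ·
    · · · · · ·
T2:
  2·area = 106
  edge (0, 10)→(10, 12): d=(10,2) right/bottom  bias=-1
  edge (10, 12)→(2, 21): d=(-8,9) right/bottom  bias=-1
  edge (2, 21)→(0, 10): d=(-2,-11) top-left  bias=+0
    (0,5)@(1, 11): e=[8,89,9] → █
    (1,5)@(3, 11): e=[4,71,31] → █
    (2,5)@(5, 11): e=[0,53,53] → ·  [on edge]
    (0,6)@(1, 13): e=[28,73,5] → █
    (2,6)@(5, 13): e=[20,37,49] → █
    (3,6)@(7, 13): e=[16,19,71] → █
    (4,6)@(9, 13): e=[12,1,93] → █
    (5,6)@(11, 13): e=[8,-17,115] → ·
    (0,7)@(1, 15): e=[48,57,1] → █
    (4,7)@(9, 15): e=[32,-15,89] → ·
    (0,8)@(1, 17): e=[68,41,-3] → ·
    (1,8)@(3, 17): e=[64,23,19] → █
  covered (14 px):
    · · · · · ·
    · · · · · ·
    · · · · · ·
    · · · · · ·
    · · · · · ·
    █ █ · · · ·
    █ █ █ █ █ ·
    █ █ █ █ · ·
    · █ █ · · ·
    · █ · · · ·
    · · · · · ·

Answer: [[4,4],[3,5],[4,5],[2,6],[3,6],[4,6],[1,7],[2,7],[3,7],[4,7],[2,8],[3,8],[4,8],[3,9],[4,9]]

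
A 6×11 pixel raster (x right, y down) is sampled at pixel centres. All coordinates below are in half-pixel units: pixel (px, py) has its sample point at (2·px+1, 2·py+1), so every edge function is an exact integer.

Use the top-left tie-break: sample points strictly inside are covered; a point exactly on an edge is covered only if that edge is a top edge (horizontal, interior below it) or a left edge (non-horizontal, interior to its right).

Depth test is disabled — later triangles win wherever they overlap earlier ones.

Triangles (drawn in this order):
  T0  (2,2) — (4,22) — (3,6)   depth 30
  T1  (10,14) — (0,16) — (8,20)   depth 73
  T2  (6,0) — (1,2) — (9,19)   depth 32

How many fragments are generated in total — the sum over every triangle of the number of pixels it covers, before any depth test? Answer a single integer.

T0:
  2·area = 12  (B↔C swapped to make it positive)
  edge (2, 2)→(3, 6): d=(1,4) right/bottom  bias=-1
  edge (3, 6)→(4, 22): d=(1,16) right/bottom  bias=-1
  edge (4, 22)→(2, 2): d=(-2,-20) top-left  bias=+0
    (1,3)@(3, 7): e=[1,1,10] → █
    (2,3)@(5, 7): e=[-7,-31,50] → ·
    (1,4)@(3, 9): e=[3,3,6] → █
    (2,4)@(5, 9): e=[-5,-29,46] → ·
    (1,5)@(3, 11): e=[5,5,2] → █
    (2,5)@(5, 11): e=[-3,-27,42] → ·
    (1,6)@(3, 13): e=[7,7,-2] → ·
  covered (3 px):
    · · · · · ·
    · · · · · ·
    · · · · · ·
    · █ · · · ·
    · █ · · · ·
    · █ · · · ·
    · · · · · ·
    · · · · · ·
    · · · · · ·
    · · · · · ·
    · · · · · ·
T1:
  2·area = 56  (B↔C swapped to make it positive)
  edge (10, 14)→(8, 20): d=(-2,6) right/bottom  bias=-1
  edge (8, 20)→(0, 16): d=(-8,-4) top-left  bias=+0
  edge (0, 16)→(10, 14): d=(10,-2) top-left  bias=+0
    (5,5)@(11, 11): e=[0,84,-28] → ·  [on edge]
    (2,7)@(5, 15): e=[28,28,0] → █  [on edge]
    (3,7)@(7, 15): e=[16,36,4] → █
    (4,7)@(9, 15): e=[4,44,8] → █
    (5,7)@(11, 15): e=[-8,52,12] → ·
    (1,8)@(3, 17): e=[36,4,16] → █
    (4,8)@(9, 17): e=[0,28,28] → ·  [on edge]
    (1,9)@(3, 19): e=[32,-12,36] → ·
    (2,9)@(5, 19): e=[20,-4,40] → ·
    (3,9)@(7, 19): e=[8,4,44] → █
    (4,9)@(9, 19): e=[-4,12,48] → ·
    (3,10)@(7, 21): e=[4,-12,64] → ·
  covered (7 px):
    · · · · · ·
    · · · · · ·
    · · · · · ·
    · · · · · ·
    · · · · · ·
    · · · · · ·
    · · · · · ·
    · · █ █ █ ·
    · █ █ █ · ·
    · · · █ · ·
    · · · · · ·
T2:
  2·area = 101  (B↔C swapped to make it positive)
  edge (6, 0)→(9, 19): d=(3,19) right/bottom  bias=-1
  edge (9, 19)→(1, 2): d=(-8,-17) top-left  bias=+0
  edge (1, 2)→(6, 0): d=(5,-2) top-left  bias=+0
    (2,0)@(5, 1): e=[22,76,3] → █
    (3,0)@(7, 1): e=[-16,110,7] → ·
    (1,1)@(3, 3): e=[66,26,9] → █
    (3,1)@(7, 3): e=[-10,94,17] → ·
    (1,2)@(3, 5): e=[72,10,19] → █
    (3,2)@(7, 5): e=[-4,78,27] → ·
    (1,3)@(3, 7): e=[78,-6,29] → ·
    (2,3)@(5, 7): e=[40,28,33] → █
    (3,3)@(7, 7): e=[2,62,37] → █
    (4,3)@(9, 7): e=[-36,96,41] → ·
    (2,4)@(5, 9): e=[46,12,43] → █
    (4,4)@(9, 9): e=[-30,80,51] → ·
    (4,9)@(9, 19): e=[0,0,101] → ·  [on edge]
  covered (11 px):
    · · █ · · ·
    · █ █ · · ·
    · █ █ · · ·
    · · █ █ · ·
    · · █ █ · ·
    · · · █ · ·
    · · · █ · ·
    · · · · · ·
    · · · · · ·
    · · · · · ·
    · · · · · ·

Final: 21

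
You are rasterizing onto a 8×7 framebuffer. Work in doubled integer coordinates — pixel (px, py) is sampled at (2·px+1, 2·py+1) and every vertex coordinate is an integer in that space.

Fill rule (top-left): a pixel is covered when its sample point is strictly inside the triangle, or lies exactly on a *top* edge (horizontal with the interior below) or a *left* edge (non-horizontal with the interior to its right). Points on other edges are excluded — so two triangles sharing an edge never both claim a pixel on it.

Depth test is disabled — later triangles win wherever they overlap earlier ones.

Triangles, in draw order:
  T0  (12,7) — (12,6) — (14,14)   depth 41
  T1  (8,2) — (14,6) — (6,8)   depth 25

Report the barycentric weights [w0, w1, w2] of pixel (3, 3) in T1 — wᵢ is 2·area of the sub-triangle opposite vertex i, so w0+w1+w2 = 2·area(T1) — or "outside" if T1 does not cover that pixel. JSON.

T0:
  2·area = 2
  edge (12, 7)→(12, 6): d=(0,-1) top-left  bias=+0
  edge (12, 6)→(14, 14): d=(2,8) right/bottom  bias=-1
  edge (14, 14)→(12, 7): d=(-2,-7) top-left  bias=+0
  covered (0 px):
    · · · · · · · ·
    · · · · · · · ·
    · · · · · · · ·
    · · · · · · · ·
    · · · · · · · ·
    · · · · · · · ·
    · · · · · · · ·
T1:
  2·area = 44
  edge (8, 2)→(14, 6): d=(6,4) right/bottom  bias=-1
  edge (14, 6)→(6, 8): d=(-8,2) right/bottom  bias=-1
  edge (6, 8)→(8, 2): d=(2,-6) top-left  bias=+0
    (4,1)@(9, 3): e=[2,34,8] → █
    (5,1)@(11, 3): e=[-6,30,20] → ·
    (3,2)@(7, 5): e=[22,22,0] → █  [on edge]
    (5,2)@(11, 5): e=[6,14,24] → █
    (6,2)@(13, 5): e=[-2,10,36] → ·
    (3,3)@(7, 7): e=[34,6,4] → █
    (5,3)@(11, 7): e=[18,-2,28] → ·
    (3,4)@(7, 9): e=[46,-10,8] → ·
    (4,4)@(9, 9): e=[38,-14,20] → ·
    (2,5)@(5, 11): e=[66,-22,0] → ·  [on edge]
  covered (6 px):
    · · · · · · · ·
    · · · · █ · · ·
    · · · █ █ █ · ·
    · · · █ █ · · ·
    · · · · · · · ·
    · · · · · · · ·
    · · · · · · · ·

Answer: [6,4,34]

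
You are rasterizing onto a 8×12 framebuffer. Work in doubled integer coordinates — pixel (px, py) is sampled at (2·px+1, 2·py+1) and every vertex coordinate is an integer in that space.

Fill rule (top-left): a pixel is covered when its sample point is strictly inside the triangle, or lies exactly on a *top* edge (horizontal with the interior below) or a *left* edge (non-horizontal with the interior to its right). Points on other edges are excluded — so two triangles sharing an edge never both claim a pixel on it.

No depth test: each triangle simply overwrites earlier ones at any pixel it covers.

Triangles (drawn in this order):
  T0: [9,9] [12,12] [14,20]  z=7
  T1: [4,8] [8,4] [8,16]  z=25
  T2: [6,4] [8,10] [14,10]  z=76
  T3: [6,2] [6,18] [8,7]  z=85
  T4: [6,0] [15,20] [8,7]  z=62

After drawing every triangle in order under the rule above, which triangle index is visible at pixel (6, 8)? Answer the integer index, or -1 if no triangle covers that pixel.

T0:
  2·area = 18
  edge (9, 9)→(12, 12): d=(3,3) right/bottom  bias=-1
  edge (12, 12)→(14, 20): d=(2,8) right/bottom  bias=-1
  edge (14, 20)→(9, 9): d=(-5,-11) top-left  bias=+0
    (0,0)@(1, 1): e=[0,66,-48] → .  [on edge]
    (1,1)@(3, 3): e=[0,54,-36] → .  [on edge]
    (2,2)@(5, 5): e=[0,42,-24] → .  [on edge]
    (3,3)@(7, 7): e=[0,30,-12] → .  [on edge]
    (4,4)@(9, 9): e=[0,18,0] → .  [on edge]
    (5,5)@(11, 11): e=[0,6,12] → .  [on edge]
    (5,6)@(11, 13): e=[6,10,2] → X
    (6,6)@(13, 13): e=[0,-6,24] → .  [on edge]
    (5,7)@(11, 15): e=[12,14,-8] → .
    (7,7)@(15, 15): e=[0,-18,36] → .  [on edge]
    (6,8)@(13, 17): e=[12,2,4] → X
    (7,8)@(15, 17): e=[6,-14,26] → .
  covered (2 px):
    . . . . . . . .
    . . . . . . . .
    . . . . . . . .
    . . . . . . . .
    . . . . . . . .
    . . . . . . . .
    . . . . . X . .
    . . . . . . . .
    . . . . . . X .
    . . . . . . . .
    . . . . . . . .
    . . . . . . . .
T1:
  2·area = 48
  edge (4, 8)→(8, 4): d=(4,-4) top-left  bias=+0
  edge (8, 4)→(8, 16): d=(0,12) right/bottom  bias=-1
  edge (8, 16)→(4, 8): d=(-4,-8) top-left  bias=+0
    (5,0)@(11, 1): e=[0,-36,84] → .  [on edge]
    (4,1)@(9, 3): e=[0,-12,60] → .  [on edge]
    (3,2)@(7, 5): e=[0,12,36] → X  [on edge]
    (4,2)@(9, 5): e=[8,-12,52] → .
    (2,3)@(5, 7): e=[0,36,12] → X  [on edge]
    (4,3)@(9, 7): e=[16,-12,44] → .
    (1,4)@(3, 9): e=[0,60,-12] → .  [on edge]
    (2,4)@(5, 9): e=[8,36,4] → X
    (4,4)@(9, 9): e=[24,-12,36] → .
    (0,5)@(1, 11): e=[0,84,-36] → .  [on edge]
    (2,5)@(5, 11): e=[16,36,-4] → .
    (3,5)@(7, 11): e=[24,12,12] → X
  covered (7 px):
    . . . . . . . .
    . . . . . . . .
    . . . X . . . .
    . . X X . . . .
    . . X X . . . .
    . . . X . . . .
    . . . X . . . .
    . . . . . . . .
    . . . . . . . .
    . . . . . . . .
    . . . . . . . .
    . . . . . . . .
T2:
  2·area = 36  (B↔C swapped to make it positive)
  edge (6, 4)→(14, 10): d=(8,6) right/bottom  bias=-1
  edge (14, 10)→(8, 10): d=(-6,0) right/bottom  bias=-1
  edge (8, 10)→(6, 4): d=(-2,-6) top-left  bias=+0
    (2,0)@(5, 1): e=[-18,54,0] → .  [on edge]
    (3,2)@(7, 5): e=[2,30,4] → X
    (4,2)@(9, 5): e=[-10,30,16] → .
    (3,3)@(7, 7): e=[18,18,0] → X  [on edge]
    (4,3)@(9, 7): e=[6,18,12] → X
    (5,3)@(11, 7): e=[-6,18,24] → .
    (3,4)@(7, 9): e=[34,6,-4] → .
    (4,4)@(9, 9): e=[22,6,8] → X
    (5,4)@(11, 9): e=[10,6,20] → X
    (6,4)@(13, 9): e=[-2,6,32] → .
    (4,5)@(9, 11): e=[38,-6,4] → .
    (5,5)@(11, 11): e=[26,-6,16] → .
    (4,6)@(9, 13): e=[54,-18,0] → .  [on edge]
    (5,9)@(11, 19): e=[90,-54,0] → .  [on edge]
  covered (5 px):
    . . . . . . . .
    . . . . . . . .
    . . . X . . . .
    . . . X X . . .
    . . . . X X . .
    . . . . . . . .
    . . . . . . . .
    . . . . . . . .
    . . . . . . . .
    . . . . . . . .
    . . . . . . . .
    . . . . . . . .
T3:
  2·area = 32  (B↔C swapped to make it positive)
  edge (6, 2)→(8, 7): d=(2,5) right/bottom  bias=-1
  edge (8, 7)→(6, 18): d=(-2,11) right/bottom  bias=-1
  edge (6, 18)→(6, 2): d=(0,-16) top-left  bias=+0
    (3,2)@(7, 5): e=[1,15,16] → X
    (4,2)@(9, 5): e=[-9,-7,48] → .
    (3,3)@(7, 7): e=[5,11,16] → X
    (4,3)@(9, 7): e=[-5,-11,48] → .
    (3,4)@(7, 9): e=[9,7,16] → X
    (4,4)@(9, 9): e=[-1,-15,48] → .
    (3,5)@(7, 11): e=[13,3,16] → X
    (4,5)@(9, 11): e=[3,-19,48] → .
    (3,6)@(7, 13): e=[17,-1,16] → .
  covered (4 px):
    . . . . . . . .
    . . . . . . . .
    . . . X . . . .
    . . . X . . . .
    . . . X . . . .
    . . . X . . . .
    . . . . . . . .
    . . . . . . . .
    . . . . . . . .
    . . . . . . . .
    . . . . . . . .
    . . . . . . . .
T4:
  2·area = 23
  edge (6, 0)→(15, 20): d=(9,20) right/bottom  bias=-1
  edge (15, 20)→(8, 7): d=(-7,-13) top-left  bias=+0
  edge (8, 7)→(6, 0): d=(-2,-7) top-left  bias=+0
    (3,1)@(7, 3): e=[7,15,1] → X
    (4,1)@(9, 3): e=[-33,41,15] → .
    (3,2)@(7, 5): e=[25,1,-3] → .
    (4,3)@(9, 7): e=[3,13,7] → X
    (5,3)@(11, 7): e=[-37,39,21] → .
    (4,4)@(9, 9): e=[21,-1,3] → .
  covered (2 px):
    . . . . . . . .
    . . . X . . . .
    . . . . . . . .
    . . . . X . . .
    . . . . . . . .
    . . . . . . . .
    . . . . . . . .
    . . . . . . . .
    . . . . . . . .
    . . . . . . . .
    . . . . . . . .
    . . . . . . . .

Z-buffer (winner per pixel, '.' = empty):
  . . . . . . . .
  . . . 4 . . . .
  . . . 3 . . . .
  . . 1 3 4 . . .
  . . 1 3 2 2 . .
  . . . 3 . . . .
  . . . 1 . 0 . .
  . . . . . . . .
  . . . . . . 0 .
  . . . . . . . .
  . . . . . . . .
  . . . . . . . .

Result: 0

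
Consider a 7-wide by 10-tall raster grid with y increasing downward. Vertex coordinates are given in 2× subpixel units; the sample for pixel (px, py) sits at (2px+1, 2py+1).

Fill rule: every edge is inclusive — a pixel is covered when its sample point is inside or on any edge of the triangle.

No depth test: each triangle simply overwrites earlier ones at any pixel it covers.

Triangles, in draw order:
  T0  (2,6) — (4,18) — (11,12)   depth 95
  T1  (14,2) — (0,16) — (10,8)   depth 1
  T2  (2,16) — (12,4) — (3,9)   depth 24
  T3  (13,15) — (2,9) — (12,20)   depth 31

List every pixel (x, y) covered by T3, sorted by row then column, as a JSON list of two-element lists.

T0:
  2·area = 96  (B↔C swapped to make it positive)
  edge (2, 6)→(11, 12): d=(9,6) inclusive
  edge (11, 12)→(4, 18): d=(-7,6) inclusive
  edge (4, 18)→(2, 6): d=(-2,-12) inclusive
    (1,3)@(3, 7): e=[3,83,10] → X
    (2,3)@(5, 7): e=[-9,71,34] → .
    (1,4)@(3, 9): e=[21,69,6] → X
    (2,4)@(5, 9): e=[9,57,30] → X
    (3,4)@(7, 9): e=[-3,45,54] → .
    (1,5)@(3, 11): e=[39,55,2] → X
    (3,5)@(7, 11): e=[15,31,50] → X
    (4,5)@(9, 11): e=[3,19,74] → X
    (5,5)@(11, 11): e=[-9,7,98] → .
    (1,6)@(3, 13): e=[57,41,-2] → .
    (2,6)@(5, 13): e=[45,29,22] → X
    (5,6)@(11, 13): e=[9,-7,94] → .
  covered (13 px):
    . . . . . . .
    . . . . . . .
    . . . . . . .
    . X . . . . .
    . X X . . . .
    . X X X X . .
    . . X X X . .
    . . X X . . .
    . . X . . . .
    . . . . . . .
T1:
  2·area = 28  (B↔C swapped to make it positive)
  edge (14, 2)→(10, 8): d=(-4,6) inclusive
  edge (10, 8)→(0, 16): d=(-10,8) inclusive
  edge (0, 16)→(14, 2): d=(14,-14) inclusive
    (6,1)@(13, 3): e=[2,26,0] → X  [on edge]
    (5,2)@(11, 5): e=[6,22,0] → X  [on edge]
    (6,2)@(13, 5): e=[-6,6,28] → .
    (4,3)@(9, 7): e=[10,18,0] → X  [on edge]
    (5,3)@(11, 7): e=[-2,2,28] → .
    (3,4)@(7, 9): e=[14,14,0] → X  [on edge]
    (4,4)@(9, 9): e=[2,-2,28] → .
    (2,5)@(5, 11): e=[18,10,0] → X  [on edge]
    (3,5)@(7, 11): e=[6,-6,28] → .
    (1,6)@(3, 13): e=[22,6,0] → X  [on edge]
    (2,6)@(5, 13): e=[10,-10,28] → .
    (0,7)@(1, 15): e=[26,2,0] → X  [on edge]
  covered (7 px):
    . . . . . . .
    . . . . . . X
    . . . . . X .
    . . . . X . .
    . . . X . . .
    . . X . . . .
    . X . . . . .
    X . . . . . .
    . . . . . . .
    . . . . . . .
T2:
  2·area = 58  (B↔C swapped to make it positive)
  edge (2, 16)→(3, 9): d=(1,-7) inclusive
  edge (3, 9)→(12, 4): d=(9,-5) inclusive
  edge (12, 4)→(2, 16): d=(-10,12) inclusive
    (5,2)@(11, 5): e=[52,4,2] → X
    (6,2)@(13, 5): e=[66,14,-22] → .
    (3,3)@(7, 7): e=[26,2,30] → X
    (4,3)@(9, 7): e=[40,12,6] → X
    (5,3)@(11, 7): e=[54,22,-18] → .
    (1,4)@(3, 9): e=[0,0,58] → X  [on edge]
    (2,4)@(5, 9): e=[14,10,34] → X
    (4,4)@(9, 9): e=[42,30,-14] → .
    (1,5)@(3, 11): e=[2,18,38] → X
    (3,5)@(7, 11): e=[30,38,-10] → .
    (1,6)@(3, 13): e=[4,36,18] → X
    (2,6)@(5, 13): e=[18,46,-6] → .
  covered (9 px):
    . . . . . . .
    . . . . . . .
    . . . . . X .
    . . . X X . .
    . X X X . . .
    . X X . . . .
    . X . . . . .
    . . . . . . .
    . . . . . . .
    . . . . . . .
T3:
  2·area = 61  (B↔C swapped to make it positive)
  edge (13, 15)→(12, 20): d=(-1,5) inclusive
  edge (12, 20)→(2, 9): d=(-10,-11) inclusive
  edge (2, 9)→(13, 15): d=(11,6) inclusive
    (2,5)@(5, 11): e=[44,13,4] → X
    (3,5)@(7, 11): e=[34,35,-8] → .
    (2,6)@(5, 13): e=[42,-7,26] → .
    (3,6)@(7, 13): e=[32,15,14] → X
    (4,6)@(9, 13): e=[22,37,2] → X
    (5,6)@(11, 13): e=[12,59,-10] → .
    (3,7)@(7, 15): e=[30,-5,36] → .
    (4,7)@(9, 15): e=[20,17,24] → X
    (5,7)@(11, 15): e=[10,39,12] → X
    (6,7)@(13, 15): e=[0,61,0] → X  [on edge]
    (4,8)@(9, 17): e=[18,-3,46] → .
    (5,8)@(11, 17): e=[8,19,34] → X
  covered (7 px):
    . . . . . . .
    . . . . . . .
    . . . . . . .
    . . . . . . .
    . . . . . . .
    . . X . . . .
    . . . X X . .
    . . . . X X X
    . . . . . X .
    . . . . . . .

Final: [[2,5],[3,6],[4,6],[4,7],[5,7],[6,7],[5,8]]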